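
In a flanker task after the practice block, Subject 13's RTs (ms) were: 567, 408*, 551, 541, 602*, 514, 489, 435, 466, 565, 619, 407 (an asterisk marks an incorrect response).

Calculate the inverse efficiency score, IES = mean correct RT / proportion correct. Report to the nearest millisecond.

618 ms

Correct trials (n=10): 567, 551, 541, 514, 489, 435, 466, 565, 619, 407
Mean correct RT = 5154/10 = 515.4000 ms
Proportion correct = 10/12
IES = 515.4000 / (10/12) = 618.480 ms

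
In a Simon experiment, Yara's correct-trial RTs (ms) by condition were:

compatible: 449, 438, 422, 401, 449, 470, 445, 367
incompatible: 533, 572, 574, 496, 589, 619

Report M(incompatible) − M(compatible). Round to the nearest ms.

134 ms

M(compatible) = 3441/8 = 430.125
M(incompatible) = 3383/6 = 563.833
Difference = 563.833 − 430.125 = 133.708 ms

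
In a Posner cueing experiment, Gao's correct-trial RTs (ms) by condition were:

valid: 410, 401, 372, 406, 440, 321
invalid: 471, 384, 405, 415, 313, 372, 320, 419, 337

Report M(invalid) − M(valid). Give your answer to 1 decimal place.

-9.9 ms

M(valid) = 2350/6 = 391.667
M(invalid) = 3436/9 = 381.778
Difference = 381.778 − 391.667 = -9.889 ms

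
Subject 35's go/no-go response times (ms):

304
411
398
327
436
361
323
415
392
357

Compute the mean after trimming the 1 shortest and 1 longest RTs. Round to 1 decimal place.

373.0 ms

Sorted: 304, 323, 327, 357, 361, 392, 398, 411, 415, 436
Drop lowest 1 (304) and highest 1 (436)
Remaining (n=8): Σ = 2984, mean = 2984/8 = 373.000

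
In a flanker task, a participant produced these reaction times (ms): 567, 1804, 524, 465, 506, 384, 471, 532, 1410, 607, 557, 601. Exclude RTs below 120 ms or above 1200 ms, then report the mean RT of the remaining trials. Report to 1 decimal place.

521.4 ms

Excluded: 1410, 1804
Retained (n=10): Σ = 5214
Mean = 5214/10 = 521.4000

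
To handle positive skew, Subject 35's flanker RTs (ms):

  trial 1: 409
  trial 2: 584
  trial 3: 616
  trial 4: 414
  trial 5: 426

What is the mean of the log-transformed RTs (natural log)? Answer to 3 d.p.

6.177

ln(RT): 6.0137, 6.3699, 6.4232, 6.0259, 6.0544
Σ ln(RT) = 30.8872
Mean = 30.8872/5 = 6.17743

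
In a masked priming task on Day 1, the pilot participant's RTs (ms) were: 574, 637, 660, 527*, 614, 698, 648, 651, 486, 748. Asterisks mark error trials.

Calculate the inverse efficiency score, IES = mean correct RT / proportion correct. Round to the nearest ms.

706 ms

Correct trials (n=9): 574, 637, 660, 614, 698, 648, 651, 486, 748
Mean correct RT = 5716/9 = 635.1111 ms
Proportion correct = 9/10
IES = 635.1111 / (9/10) = 705.679 ms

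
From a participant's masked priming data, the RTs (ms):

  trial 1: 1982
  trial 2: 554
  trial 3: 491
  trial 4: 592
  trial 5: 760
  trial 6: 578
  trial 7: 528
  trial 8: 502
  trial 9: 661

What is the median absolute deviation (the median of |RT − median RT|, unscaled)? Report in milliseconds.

Sorted: 491, 502, 528, 554, 578, 592, 661, 760, 1982 → median = 578
|x − 578|: 1404, 24, 87, 14, 182, 0, 50, 76, 83
Sorted deviations: 0, 14, 24, 50, 76, 83, 87, 182, 1404 → MAD = 76

76 ms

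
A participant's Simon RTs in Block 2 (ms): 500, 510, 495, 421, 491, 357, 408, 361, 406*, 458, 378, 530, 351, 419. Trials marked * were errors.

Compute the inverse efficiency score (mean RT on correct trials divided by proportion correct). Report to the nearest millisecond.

Correct trials (n=13): 500, 510, 495, 421, 491, 357, 408, 361, 458, 378, 530, 351, 419
Mean correct RT = 5679/13 = 436.8462 ms
Proportion correct = 13/14
IES = 436.8462 / (13/14) = 470.450 ms

470 ms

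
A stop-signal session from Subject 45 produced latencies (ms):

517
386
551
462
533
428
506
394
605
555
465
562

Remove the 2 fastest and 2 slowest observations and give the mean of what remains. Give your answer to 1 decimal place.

Sorted: 386, 394, 428, 462, 465, 506, 517, 533, 551, 555, 562, 605
Drop lowest 2 (386, 394) and highest 2 (562, 605)
Remaining (n=8): Σ = 4017, mean = 4017/8 = 502.125

502.1 ms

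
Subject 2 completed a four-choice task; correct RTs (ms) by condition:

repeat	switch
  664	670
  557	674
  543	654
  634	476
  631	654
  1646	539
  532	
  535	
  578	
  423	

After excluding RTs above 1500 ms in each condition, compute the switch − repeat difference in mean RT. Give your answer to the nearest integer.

repeat: exclude 1646
M(repeat) = 5097/9 = 566.333
M(switch) = 3667/6 = 611.167
Difference = 611.167 − 566.333 = 44.833 ms

45 ms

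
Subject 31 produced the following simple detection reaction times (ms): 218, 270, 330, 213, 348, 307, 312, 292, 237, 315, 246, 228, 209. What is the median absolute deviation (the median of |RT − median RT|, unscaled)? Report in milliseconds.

42 ms

Sorted: 209, 213, 218, 228, 237, 246, 270, 292, 307, 312, 315, 330, 348 → median = 270
|x − 270|: 52, 0, 60, 57, 78, 37, 42, 22, 33, 45, 24, 42, 61
Sorted deviations: 0, 22, 24, 33, 37, 42, 42, 45, 52, 57, 60, 61, 78 → MAD = 42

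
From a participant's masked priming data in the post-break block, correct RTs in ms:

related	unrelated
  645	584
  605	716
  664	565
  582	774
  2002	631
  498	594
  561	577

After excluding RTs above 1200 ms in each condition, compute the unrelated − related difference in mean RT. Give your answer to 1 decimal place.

41.9 ms

related: exclude 2002
M(related) = 3555/6 = 592.500
M(unrelated) = 4441/7 = 634.429
Difference = 634.429 − 592.500 = 41.929 ms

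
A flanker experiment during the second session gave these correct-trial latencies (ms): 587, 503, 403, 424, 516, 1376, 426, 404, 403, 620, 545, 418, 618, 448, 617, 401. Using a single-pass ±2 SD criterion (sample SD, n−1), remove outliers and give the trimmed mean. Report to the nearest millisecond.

n = 16, ΣRT = 8709, M = 544.312
Σ(x−M)² = 846345.44; s = √(846345.44/15) = 237.535
Cutoffs: 544.312 ± 2·237.535 → [69.2, 1019.4]
Outside: 1376 → excluded.
Retained (n=15): Σ = 7333, mean = 7333/15 = 488.867

489 ms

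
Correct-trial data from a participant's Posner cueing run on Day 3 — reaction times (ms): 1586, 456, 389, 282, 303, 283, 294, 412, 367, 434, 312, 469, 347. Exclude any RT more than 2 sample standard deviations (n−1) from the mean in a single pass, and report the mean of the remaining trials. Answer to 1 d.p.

362.3 ms

n = 13, ΣRT = 5934, M = 456.462
Σ(x−M)² = 1434371.23; s = √(1434371.23/12) = 345.732
Cutoffs: 456.462 ± 2·345.732 → [-235.0, 1147.9]
Outside: 1586 → excluded.
Retained (n=12): Σ = 4348, mean = 4348/12 = 362.333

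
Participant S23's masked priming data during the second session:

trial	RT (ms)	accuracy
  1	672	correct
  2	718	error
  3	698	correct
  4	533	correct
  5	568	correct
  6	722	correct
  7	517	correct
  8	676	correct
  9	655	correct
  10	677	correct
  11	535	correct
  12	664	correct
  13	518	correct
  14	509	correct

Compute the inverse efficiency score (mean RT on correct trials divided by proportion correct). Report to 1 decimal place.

Correct trials (n=13): 672, 698, 533, 568, 722, 517, 676, 655, 677, 535, 664, 518, 509
Mean correct RT = 7944/13 = 611.0769 ms
Proportion correct = 13/14
IES = 611.0769 / (13/14) = 658.083 ms

658.1 ms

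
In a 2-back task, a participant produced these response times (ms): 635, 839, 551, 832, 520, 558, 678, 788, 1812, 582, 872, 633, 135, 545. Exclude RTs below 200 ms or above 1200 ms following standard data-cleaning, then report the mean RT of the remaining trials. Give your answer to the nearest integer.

Excluded: 135, 1812
Retained (n=12): Σ = 8033
Mean = 8033/12 = 669.4167

669 ms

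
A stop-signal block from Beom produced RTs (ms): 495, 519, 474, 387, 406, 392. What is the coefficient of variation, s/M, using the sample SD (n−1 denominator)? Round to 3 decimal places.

n = 6, Σ = 2673, M = 445.5000
Σ(x−M)² = 16509.500; s = √(16509.500/5) = 57.4622
CV = 57.4622 / 445.5000 = 0.12898

0.129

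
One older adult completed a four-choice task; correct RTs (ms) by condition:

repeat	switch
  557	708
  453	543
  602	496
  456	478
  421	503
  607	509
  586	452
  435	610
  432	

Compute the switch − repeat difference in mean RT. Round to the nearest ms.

32 ms

M(repeat) = 4549/9 = 505.444
M(switch) = 4299/8 = 537.375
Difference = 537.375 − 505.444 = 31.931 ms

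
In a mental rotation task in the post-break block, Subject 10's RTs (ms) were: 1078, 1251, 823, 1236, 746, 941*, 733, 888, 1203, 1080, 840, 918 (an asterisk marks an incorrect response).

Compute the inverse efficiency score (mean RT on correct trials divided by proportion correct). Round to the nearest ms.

Correct trials (n=11): 1078, 1251, 823, 1236, 746, 733, 888, 1203, 1080, 840, 918
Mean correct RT = 10796/11 = 981.4545 ms
Proportion correct = 11/12
IES = 981.4545 / (11/12) = 1070.678 ms

1071 ms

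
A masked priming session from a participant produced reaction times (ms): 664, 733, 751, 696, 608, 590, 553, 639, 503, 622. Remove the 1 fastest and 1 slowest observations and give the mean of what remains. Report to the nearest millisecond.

Sorted: 503, 553, 590, 608, 622, 639, 664, 696, 733, 751
Drop lowest 1 (503) and highest 1 (751)
Remaining (n=8): Σ = 5105, mean = 5105/8 = 638.125

638 ms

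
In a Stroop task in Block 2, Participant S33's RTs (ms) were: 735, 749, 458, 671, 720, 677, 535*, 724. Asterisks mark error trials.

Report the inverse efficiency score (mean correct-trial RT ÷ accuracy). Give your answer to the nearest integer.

Correct trials (n=7): 735, 749, 458, 671, 720, 677, 724
Mean correct RT = 4734/7 = 676.2857 ms
Proportion correct = 7/8
IES = 676.2857 / (7/8) = 772.898 ms

773 ms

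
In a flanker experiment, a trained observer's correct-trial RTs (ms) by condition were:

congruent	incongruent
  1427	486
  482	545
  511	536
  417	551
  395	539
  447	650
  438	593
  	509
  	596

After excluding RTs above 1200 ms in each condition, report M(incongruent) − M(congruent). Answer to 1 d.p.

congruent: exclude 1427
M(congruent) = 2690/6 = 448.333
M(incongruent) = 5005/9 = 556.111
Difference = 556.111 − 448.333 = 107.778 ms

107.8 ms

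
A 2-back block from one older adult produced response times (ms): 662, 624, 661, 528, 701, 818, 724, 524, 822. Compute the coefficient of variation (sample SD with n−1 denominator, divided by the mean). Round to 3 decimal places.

0.160

n = 9, Σ = 6064, M = 673.7778
Σ(x−M)² = 92497.556; s = √(92497.556/8) = 107.5276
CV = 107.5276 / 673.7778 = 0.15959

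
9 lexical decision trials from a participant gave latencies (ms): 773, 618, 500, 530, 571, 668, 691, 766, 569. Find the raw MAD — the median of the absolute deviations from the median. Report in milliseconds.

Sorted: 500, 530, 569, 571, 618, 668, 691, 766, 773 → median = 618
|x − 618|: 155, 0, 118, 88, 47, 50, 73, 148, 49
Sorted deviations: 0, 47, 49, 50, 73, 88, 118, 148, 155 → MAD = 73

73 ms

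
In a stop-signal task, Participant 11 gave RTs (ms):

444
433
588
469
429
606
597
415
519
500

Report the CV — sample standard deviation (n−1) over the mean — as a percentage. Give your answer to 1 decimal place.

14.8%

n = 10, Σ = 5000, M = 500.0000
Σ(x−M)² = 49602.000; s = √(49602.000/9) = 74.2384
CV = 74.2384 / 500.0000 = 0.14848 = 14.848%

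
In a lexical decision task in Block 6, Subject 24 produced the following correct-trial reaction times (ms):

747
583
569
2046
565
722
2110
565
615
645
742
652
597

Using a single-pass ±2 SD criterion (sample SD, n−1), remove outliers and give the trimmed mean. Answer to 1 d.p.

636.5 ms

n = 13, ΣRT = 11158, M = 858.308
Σ(x−M)² = 3568938.77; s = √(3568938.77/12) = 545.355
Cutoffs: 858.308 ± 2·545.355 → [-232.4, 1949.0]
Outside: 2046, 2110 → excluded.
Retained (n=11): Σ = 7002, mean = 7002/11 = 636.545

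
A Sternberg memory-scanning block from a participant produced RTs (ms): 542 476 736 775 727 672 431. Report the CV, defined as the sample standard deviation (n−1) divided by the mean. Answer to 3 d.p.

n = 7, Σ = 4359, M = 622.7143
Σ(x−M)² = 114123.429; s = √(114123.429/6) = 137.9151
CV = 137.9151 / 622.7143 = 0.22147

0.221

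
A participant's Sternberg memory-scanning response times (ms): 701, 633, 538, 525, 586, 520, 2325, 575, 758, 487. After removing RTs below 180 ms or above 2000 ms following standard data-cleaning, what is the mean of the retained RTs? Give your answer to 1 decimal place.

Excluded: 2325
Retained (n=9): Σ = 5323
Mean = 5323/9 = 591.4444

591.4 ms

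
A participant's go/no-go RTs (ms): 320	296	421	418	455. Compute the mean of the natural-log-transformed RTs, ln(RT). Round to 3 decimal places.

ln(RT): 5.7683, 5.6904, 6.0426, 6.0355, 6.1203
Σ ln(RT) = 29.6571
Mean = 29.6571/5 = 5.93142

5.931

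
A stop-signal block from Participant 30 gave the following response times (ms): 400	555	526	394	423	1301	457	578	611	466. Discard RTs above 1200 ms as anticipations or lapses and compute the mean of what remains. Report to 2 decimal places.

490.00 ms

Excluded: 1301
Retained (n=9): Σ = 4410
Mean = 4410/9 = 490.0000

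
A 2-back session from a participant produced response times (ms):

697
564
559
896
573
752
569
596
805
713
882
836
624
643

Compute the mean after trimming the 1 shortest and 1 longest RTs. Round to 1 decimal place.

687.8 ms

Sorted: 559, 564, 569, 573, 596, 624, 643, 697, 713, 752, 805, 836, 882, 896
Drop lowest 1 (559) and highest 1 (896)
Remaining (n=12): Σ = 8254, mean = 8254/12 = 687.833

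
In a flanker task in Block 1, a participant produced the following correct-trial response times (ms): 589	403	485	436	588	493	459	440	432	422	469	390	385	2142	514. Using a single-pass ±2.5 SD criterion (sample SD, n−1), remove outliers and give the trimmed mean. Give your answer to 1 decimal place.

n = 15, ΣRT = 8647, M = 576.467
Σ(x−M)² = 2680371.73; s = √(2680371.73/14) = 437.556
Cutoffs: 576.467 ± 2.5·437.556 → [-517.4, 1670.4]
Outside: 2142 → excluded.
Retained (n=14): Σ = 6505, mean = 6505/14 = 464.643

464.6 ms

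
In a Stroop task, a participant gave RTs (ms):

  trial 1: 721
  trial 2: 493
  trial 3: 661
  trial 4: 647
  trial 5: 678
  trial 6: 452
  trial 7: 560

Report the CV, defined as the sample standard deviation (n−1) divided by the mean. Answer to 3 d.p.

0.168

n = 7, Σ = 4212, M = 601.7143
Σ(x−M)² = 61587.429; s = √(61587.429/6) = 101.3142
CV = 101.3142 / 601.7143 = 0.16838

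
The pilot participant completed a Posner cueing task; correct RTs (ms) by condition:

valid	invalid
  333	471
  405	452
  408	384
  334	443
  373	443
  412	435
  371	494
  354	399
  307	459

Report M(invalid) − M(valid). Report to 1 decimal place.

M(valid) = 3297/9 = 366.333
M(invalid) = 3980/9 = 442.222
Difference = 442.222 − 366.333 = 75.889 ms

75.9 ms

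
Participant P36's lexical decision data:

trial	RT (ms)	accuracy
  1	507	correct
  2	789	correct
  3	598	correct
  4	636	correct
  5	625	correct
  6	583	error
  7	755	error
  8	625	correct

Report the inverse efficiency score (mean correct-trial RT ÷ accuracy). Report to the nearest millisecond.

840 ms

Correct trials (n=6): 507, 789, 598, 636, 625, 625
Mean correct RT = 3780/6 = 630.0000 ms
Proportion correct = 6/8
IES = 630.0000 / (6/8) = 840.000 ms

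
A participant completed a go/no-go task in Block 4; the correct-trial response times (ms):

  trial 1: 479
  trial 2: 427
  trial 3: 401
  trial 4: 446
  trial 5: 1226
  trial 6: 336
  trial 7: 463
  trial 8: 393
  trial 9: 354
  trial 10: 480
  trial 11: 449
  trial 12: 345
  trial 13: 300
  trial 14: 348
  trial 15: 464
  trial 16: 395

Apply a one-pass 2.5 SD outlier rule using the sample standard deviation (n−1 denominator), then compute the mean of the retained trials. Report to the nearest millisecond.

405 ms

n = 16, ΣRT = 7306, M = 456.625
Σ(x−M)² = 678941.75; s = √(678941.75/15) = 212.751
Cutoffs: 456.625 ± 2.5·212.751 → [-75.3, 988.5]
Outside: 1226 → excluded.
Retained (n=15): Σ = 6080, mean = 6080/15 = 405.333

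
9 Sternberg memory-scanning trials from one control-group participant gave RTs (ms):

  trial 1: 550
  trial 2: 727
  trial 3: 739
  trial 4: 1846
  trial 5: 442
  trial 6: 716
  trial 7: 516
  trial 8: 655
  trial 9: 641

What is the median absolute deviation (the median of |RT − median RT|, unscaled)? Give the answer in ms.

84 ms

Sorted: 442, 516, 550, 641, 655, 716, 727, 739, 1846 → median = 655
|x − 655|: 105, 72, 84, 1191, 213, 61, 139, 0, 14
Sorted deviations: 0, 14, 61, 72, 84, 105, 139, 213, 1191 → MAD = 84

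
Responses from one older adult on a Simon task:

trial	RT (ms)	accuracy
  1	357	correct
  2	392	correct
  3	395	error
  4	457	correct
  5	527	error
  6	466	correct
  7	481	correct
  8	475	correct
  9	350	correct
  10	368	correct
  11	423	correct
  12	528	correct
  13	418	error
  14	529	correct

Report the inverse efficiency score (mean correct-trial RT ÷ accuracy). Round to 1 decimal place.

Correct trials (n=11): 357, 392, 457, 466, 481, 475, 350, 368, 423, 528, 529
Mean correct RT = 4826/11 = 438.7273 ms
Proportion correct = 11/14
IES = 438.7273 / (11/14) = 558.380 ms

558.4 ms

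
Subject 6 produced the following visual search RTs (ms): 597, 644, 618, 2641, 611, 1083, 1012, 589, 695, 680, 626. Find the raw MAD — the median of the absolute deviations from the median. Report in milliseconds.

Sorted: 589, 597, 611, 618, 626, 644, 680, 695, 1012, 1083, 2641 → median = 644
|x − 644|: 47, 0, 26, 1997, 33, 439, 368, 55, 51, 36, 18
Sorted deviations: 0, 18, 26, 33, 36, 47, 51, 55, 368, 439, 1997 → MAD = 47

47 ms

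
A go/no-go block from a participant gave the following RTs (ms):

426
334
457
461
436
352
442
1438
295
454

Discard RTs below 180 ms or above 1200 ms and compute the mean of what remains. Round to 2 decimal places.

Excluded: 1438
Retained (n=9): Σ = 3657
Mean = 3657/9 = 406.3333

406.33 ms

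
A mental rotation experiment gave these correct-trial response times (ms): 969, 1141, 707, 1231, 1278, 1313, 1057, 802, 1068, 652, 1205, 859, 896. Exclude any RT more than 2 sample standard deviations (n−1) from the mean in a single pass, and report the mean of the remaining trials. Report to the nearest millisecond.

1014 ms

n = 13, ΣRT = 13178, M = 1013.692
Σ(x−M)² = 573770.77; s = √(573770.77/12) = 218.665
Cutoffs: 1013.692 ± 2·218.665 → [576.4, 1451.0]
No RTs fall outside the cutoffs; all 13 retained. Mean = 13178/13 = 1013.692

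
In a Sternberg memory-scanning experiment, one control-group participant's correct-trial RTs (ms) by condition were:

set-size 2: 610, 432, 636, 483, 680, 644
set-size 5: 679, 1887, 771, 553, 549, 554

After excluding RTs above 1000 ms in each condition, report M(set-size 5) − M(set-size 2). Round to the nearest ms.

40 ms

set-size 5: exclude 1887
M(set-size 2) = 3485/6 = 580.833
M(set-size 5) = 3106/5 = 621.200
Difference = 621.200 − 580.833 = 40.367 ms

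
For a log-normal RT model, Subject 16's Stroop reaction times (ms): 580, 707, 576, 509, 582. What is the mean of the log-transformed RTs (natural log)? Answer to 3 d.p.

6.376

ln(RT): 6.3630, 6.5610, 6.3561, 6.2324, 6.3665
Σ ln(RT) = 31.8791
Mean = 31.8791/5 = 6.37582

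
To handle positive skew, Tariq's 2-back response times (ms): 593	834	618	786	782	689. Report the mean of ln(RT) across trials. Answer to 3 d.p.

6.567

ln(RT): 6.3852, 6.7262, 6.4265, 6.6670, 6.6619, 6.5352
Σ ln(RT) = 39.4020
Mean = 39.4020/6 = 6.56699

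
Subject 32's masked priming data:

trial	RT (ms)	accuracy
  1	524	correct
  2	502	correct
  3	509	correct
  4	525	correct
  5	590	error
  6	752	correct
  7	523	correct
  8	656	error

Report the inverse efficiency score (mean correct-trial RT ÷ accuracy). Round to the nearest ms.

741 ms

Correct trials (n=6): 524, 502, 509, 525, 752, 523
Mean correct RT = 3335/6 = 555.8333 ms
Proportion correct = 6/8
IES = 555.8333 / (6/8) = 741.111 ms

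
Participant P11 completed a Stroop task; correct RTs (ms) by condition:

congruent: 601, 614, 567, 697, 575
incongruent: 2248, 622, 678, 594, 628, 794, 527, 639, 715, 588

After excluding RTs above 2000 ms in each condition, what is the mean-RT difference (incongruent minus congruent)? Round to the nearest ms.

incongruent: exclude 2248
M(congruent) = 3054/5 = 610.800
M(incongruent) = 5785/9 = 642.778
Difference = 642.778 − 610.800 = 31.978 ms

32 ms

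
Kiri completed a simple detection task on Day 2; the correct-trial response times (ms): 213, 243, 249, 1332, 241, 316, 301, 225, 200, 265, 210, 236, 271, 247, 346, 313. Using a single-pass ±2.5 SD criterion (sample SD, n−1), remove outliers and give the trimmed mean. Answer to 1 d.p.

n = 16, ΣRT = 5208, M = 325.500
Σ(x−M)² = 1106758.00; s = √(1106758.00/15) = 271.632
Cutoffs: 325.500 ± 2.5·271.632 → [-353.6, 1004.6]
Outside: 1332 → excluded.
Retained (n=15): Σ = 3876, mean = 3876/15 = 258.400

258.4 ms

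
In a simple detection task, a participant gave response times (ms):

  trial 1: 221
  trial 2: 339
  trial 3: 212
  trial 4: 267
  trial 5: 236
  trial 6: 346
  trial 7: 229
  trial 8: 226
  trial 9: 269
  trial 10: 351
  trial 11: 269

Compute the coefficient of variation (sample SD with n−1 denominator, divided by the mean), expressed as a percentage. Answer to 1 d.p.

n = 11, Σ = 2965, M = 269.5455
Σ(x−M)² = 27644.727; s = √(27644.727/10) = 52.5783
CV = 52.5783 / 269.5455 = 0.19506 = 19.506%

19.5%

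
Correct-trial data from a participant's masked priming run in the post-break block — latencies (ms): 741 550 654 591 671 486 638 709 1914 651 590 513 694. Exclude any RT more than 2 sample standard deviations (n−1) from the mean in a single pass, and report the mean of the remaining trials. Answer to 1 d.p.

n = 13, ΣRT = 9402, M = 723.231
Σ(x−M)² = 1605026.31; s = √(1605026.31/12) = 365.721
Cutoffs: 723.231 ± 2·365.721 → [-8.2, 1454.7]
Outside: 1914 → excluded.
Retained (n=12): Σ = 7488, mean = 7488/12 = 624.000

624.0 ms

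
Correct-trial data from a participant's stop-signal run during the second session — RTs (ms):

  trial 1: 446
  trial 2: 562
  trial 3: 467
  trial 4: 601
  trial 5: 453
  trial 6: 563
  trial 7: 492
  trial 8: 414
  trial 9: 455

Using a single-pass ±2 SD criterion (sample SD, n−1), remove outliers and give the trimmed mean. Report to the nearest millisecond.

n = 9, ΣRT = 4453, M = 494.778
Σ(x−M)² = 33467.56; s = √(33467.56/8) = 64.680
Cutoffs: 494.778 ± 2·64.680 → [365.4, 624.1]
No RTs fall outside the cutoffs; all 9 retained. Mean = 4453/9 = 494.778

495 ms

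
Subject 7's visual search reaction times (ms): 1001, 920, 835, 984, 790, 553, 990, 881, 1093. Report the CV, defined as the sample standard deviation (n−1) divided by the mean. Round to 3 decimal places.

0.177

n = 9, Σ = 8047, M = 894.1111
Σ(x−M)² = 199788.889; s = √(199788.889/8) = 158.0304
CV = 158.0304 / 894.1111 = 0.17675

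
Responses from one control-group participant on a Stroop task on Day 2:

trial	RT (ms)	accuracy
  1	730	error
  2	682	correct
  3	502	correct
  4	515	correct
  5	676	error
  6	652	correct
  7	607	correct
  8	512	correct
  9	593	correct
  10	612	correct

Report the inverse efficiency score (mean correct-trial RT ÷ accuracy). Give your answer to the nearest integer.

730 ms

Correct trials (n=8): 682, 502, 515, 652, 607, 512, 593, 612
Mean correct RT = 4675/8 = 584.3750 ms
Proportion correct = 8/10
IES = 584.3750 / (8/10) = 730.469 ms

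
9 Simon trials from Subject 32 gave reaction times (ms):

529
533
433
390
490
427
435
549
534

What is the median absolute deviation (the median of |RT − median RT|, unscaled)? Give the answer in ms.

Sorted: 390, 427, 433, 435, 490, 529, 533, 534, 549 → median = 490
|x − 490|: 39, 43, 57, 100, 0, 63, 55, 59, 44
Sorted deviations: 0, 39, 43, 44, 55, 57, 59, 63, 100 → MAD = 55

55 ms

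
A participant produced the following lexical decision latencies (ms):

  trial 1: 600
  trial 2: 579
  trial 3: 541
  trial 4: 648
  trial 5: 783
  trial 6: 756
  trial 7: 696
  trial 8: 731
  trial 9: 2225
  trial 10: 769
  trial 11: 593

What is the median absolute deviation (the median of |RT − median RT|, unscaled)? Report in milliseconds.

87 ms

Sorted: 541, 579, 593, 600, 648, 696, 731, 756, 769, 783, 2225 → median = 696
|x − 696|: 96, 117, 155, 48, 87, 60, 0, 35, 1529, 73, 103
Sorted deviations: 0, 35, 48, 60, 73, 87, 96, 103, 117, 155, 1529 → MAD = 87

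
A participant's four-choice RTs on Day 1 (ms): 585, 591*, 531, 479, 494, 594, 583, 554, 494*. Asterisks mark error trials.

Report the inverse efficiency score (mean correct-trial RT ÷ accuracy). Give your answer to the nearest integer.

Correct trials (n=7): 585, 531, 479, 494, 594, 583, 554
Mean correct RT = 3820/7 = 545.7143 ms
Proportion correct = 7/9
IES = 545.7143 / (7/9) = 701.633 ms

702 ms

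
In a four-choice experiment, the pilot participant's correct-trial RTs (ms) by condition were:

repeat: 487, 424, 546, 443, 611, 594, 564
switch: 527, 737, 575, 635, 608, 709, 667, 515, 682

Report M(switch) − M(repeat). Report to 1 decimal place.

104.2 ms

M(repeat) = 3669/7 = 524.143
M(switch) = 5655/9 = 628.333
Difference = 628.333 − 524.143 = 104.190 ms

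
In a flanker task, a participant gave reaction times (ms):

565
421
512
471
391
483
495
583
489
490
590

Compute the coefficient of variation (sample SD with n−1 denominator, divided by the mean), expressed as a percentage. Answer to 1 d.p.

n = 11, Σ = 5490, M = 499.0909
Σ(x−M)² = 38846.909; s = √(38846.909/10) = 62.3273
CV = 62.3273 / 499.0909 = 0.12488 = 12.488%

12.5%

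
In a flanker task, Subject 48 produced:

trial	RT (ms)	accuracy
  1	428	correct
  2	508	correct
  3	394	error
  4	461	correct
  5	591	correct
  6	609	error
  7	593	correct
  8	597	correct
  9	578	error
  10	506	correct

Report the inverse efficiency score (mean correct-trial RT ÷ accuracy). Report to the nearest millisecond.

Correct trials (n=7): 428, 508, 461, 591, 593, 597, 506
Mean correct RT = 3684/7 = 526.2857 ms
Proportion correct = 7/10
IES = 526.2857 / (7/10) = 751.837 ms

752 ms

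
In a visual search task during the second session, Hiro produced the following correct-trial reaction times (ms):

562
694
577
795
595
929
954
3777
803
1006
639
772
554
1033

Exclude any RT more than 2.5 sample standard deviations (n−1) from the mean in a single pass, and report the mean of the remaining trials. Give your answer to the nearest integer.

763 ms

n = 14, ΣRT = 13690, M = 977.857
Σ(x−M)² = 8803635.71; s = √(8803635.71/13) = 822.923
Cutoffs: 977.857 ± 2.5·822.923 → [-1079.5, 3035.2]
Outside: 3777 → excluded.
Retained (n=13): Σ = 9913, mean = 9913/13 = 762.538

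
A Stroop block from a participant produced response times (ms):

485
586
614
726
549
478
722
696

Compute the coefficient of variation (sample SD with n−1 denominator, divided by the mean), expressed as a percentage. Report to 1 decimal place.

16.6%

n = 8, Σ = 4856, M = 607.0000
Σ(x−M)² = 70686.000; s = √(70686.000/7) = 100.4888
CV = 100.4888 / 607.0000 = 0.16555 = 16.555%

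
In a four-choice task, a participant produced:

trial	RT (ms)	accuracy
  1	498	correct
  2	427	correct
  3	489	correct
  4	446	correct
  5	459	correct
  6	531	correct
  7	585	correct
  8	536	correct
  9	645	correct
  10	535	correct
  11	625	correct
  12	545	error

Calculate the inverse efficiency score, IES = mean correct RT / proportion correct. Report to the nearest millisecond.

Correct trials (n=11): 498, 427, 489, 446, 459, 531, 585, 536, 645, 535, 625
Mean correct RT = 5776/11 = 525.0909 ms
Proportion correct = 11/12
IES = 525.0909 / (11/12) = 572.826 ms

573 ms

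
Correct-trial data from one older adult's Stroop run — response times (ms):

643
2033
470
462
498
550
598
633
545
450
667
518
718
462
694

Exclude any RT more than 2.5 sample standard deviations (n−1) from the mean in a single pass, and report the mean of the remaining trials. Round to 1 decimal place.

n = 15, ΣRT = 9941, M = 662.733
Σ(x−M)² = 2124788.93; s = √(2124788.93/14) = 389.578
Cutoffs: 662.733 ± 2.5·389.578 → [-311.2, 1636.7]
Outside: 2033 → excluded.
Retained (n=14): Σ = 7908, mean = 7908/14 = 564.857

564.9 ms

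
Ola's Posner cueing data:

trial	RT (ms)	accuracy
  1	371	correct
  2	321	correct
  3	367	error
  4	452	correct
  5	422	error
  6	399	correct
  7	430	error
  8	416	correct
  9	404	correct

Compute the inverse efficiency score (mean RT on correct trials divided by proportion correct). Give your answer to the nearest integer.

Correct trials (n=6): 371, 321, 452, 399, 416, 404
Mean correct RT = 2363/6 = 393.8333 ms
Proportion correct = 6/9
IES = 393.8333 / (6/9) = 590.750 ms

591 ms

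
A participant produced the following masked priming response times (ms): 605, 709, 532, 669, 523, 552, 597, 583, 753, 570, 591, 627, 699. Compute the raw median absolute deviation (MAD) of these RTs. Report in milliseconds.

Sorted: 523, 532, 552, 570, 583, 591, 597, 605, 627, 669, 699, 709, 753 → median = 597
|x − 597|: 8, 112, 65, 72, 74, 45, 0, 14, 156, 27, 6, 30, 102
Sorted deviations: 0, 6, 8, 14, 27, 30, 45, 65, 72, 74, 102, 112, 156 → MAD = 45

45 ms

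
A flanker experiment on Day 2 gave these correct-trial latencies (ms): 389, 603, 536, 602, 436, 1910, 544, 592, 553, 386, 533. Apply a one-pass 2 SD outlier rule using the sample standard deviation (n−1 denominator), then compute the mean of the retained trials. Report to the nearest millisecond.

517 ms

n = 11, ΣRT = 7084, M = 644.000
Σ(x−M)² = 1826024.00; s = √(1826024.00/10) = 427.320
Cutoffs: 644.000 ± 2·427.320 → [-210.6, 1498.6]
Outside: 1910 → excluded.
Retained (n=10): Σ = 5174, mean = 5174/10 = 517.400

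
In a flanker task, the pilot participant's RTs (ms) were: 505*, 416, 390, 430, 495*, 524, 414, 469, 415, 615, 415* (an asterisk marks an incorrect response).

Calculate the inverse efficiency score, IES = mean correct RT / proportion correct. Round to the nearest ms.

631 ms

Correct trials (n=8): 416, 390, 430, 524, 414, 469, 415, 615
Mean correct RT = 3673/8 = 459.1250 ms
Proportion correct = 8/11
IES = 459.1250 / (8/11) = 631.297 ms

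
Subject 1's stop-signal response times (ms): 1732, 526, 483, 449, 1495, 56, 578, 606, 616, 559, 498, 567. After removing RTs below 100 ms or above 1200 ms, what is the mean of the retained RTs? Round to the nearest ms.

Excluded: 56, 1495, 1732
Retained (n=9): Σ = 4882
Mean = 4882/9 = 542.4444

542 ms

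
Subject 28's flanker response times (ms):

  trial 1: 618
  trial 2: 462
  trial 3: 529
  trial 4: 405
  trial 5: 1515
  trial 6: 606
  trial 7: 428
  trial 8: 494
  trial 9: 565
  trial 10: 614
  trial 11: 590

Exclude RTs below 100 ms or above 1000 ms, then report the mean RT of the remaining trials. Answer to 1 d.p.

531.1 ms

Excluded: 1515
Retained (n=10): Σ = 5311
Mean = 5311/10 = 531.1000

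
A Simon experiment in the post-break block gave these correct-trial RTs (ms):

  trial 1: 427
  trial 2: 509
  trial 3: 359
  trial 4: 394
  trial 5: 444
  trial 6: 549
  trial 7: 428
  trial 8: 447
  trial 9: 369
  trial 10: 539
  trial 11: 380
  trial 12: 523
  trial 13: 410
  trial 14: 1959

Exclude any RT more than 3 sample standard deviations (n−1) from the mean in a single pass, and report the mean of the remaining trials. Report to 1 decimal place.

n = 14, ΣRT = 7737, M = 552.643
Σ(x−M)² = 2181651.21; s = √(2181651.21/13) = 409.658
Cutoffs: 552.643 ± 3·409.658 → [-676.3, 1781.6]
Outside: 1959 → excluded.
Retained (n=13): Σ = 5778, mean = 5778/13 = 444.462

444.5 ms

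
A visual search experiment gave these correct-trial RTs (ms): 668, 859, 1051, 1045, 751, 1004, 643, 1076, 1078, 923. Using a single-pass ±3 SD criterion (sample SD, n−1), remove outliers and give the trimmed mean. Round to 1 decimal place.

909.8 ms

n = 10, ΣRT = 9098, M = 909.800
Σ(x−M)² = 260625.60; s = √(260625.60/9) = 170.172
Cutoffs: 909.800 ± 3·170.172 → [399.3, 1420.3]
No RTs fall outside the cutoffs; all 10 retained. Mean = 9098/10 = 909.800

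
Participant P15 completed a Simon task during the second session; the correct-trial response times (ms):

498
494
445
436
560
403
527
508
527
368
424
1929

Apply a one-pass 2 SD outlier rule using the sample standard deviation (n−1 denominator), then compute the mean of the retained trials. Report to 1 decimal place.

n = 12, ΣRT = 7119, M = 593.250
Σ(x−M)² = 1982586.25; s = √(1982586.25/11) = 424.541
Cutoffs: 593.250 ± 2·424.541 → [-255.8, 1442.3]
Outside: 1929 → excluded.
Retained (n=11): Σ = 5190, mean = 5190/11 = 471.818

471.8 ms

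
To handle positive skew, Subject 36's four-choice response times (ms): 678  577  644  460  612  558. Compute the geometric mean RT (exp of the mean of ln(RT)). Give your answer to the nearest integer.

584 ms

ln(RT): 6.5191, 6.3578, 6.4677, 6.1312, 6.4167, 6.3244
Mean ln(RT) = 38.2170/6 = 6.36950
Geometric mean = exp(6.36950) = 583.77 ms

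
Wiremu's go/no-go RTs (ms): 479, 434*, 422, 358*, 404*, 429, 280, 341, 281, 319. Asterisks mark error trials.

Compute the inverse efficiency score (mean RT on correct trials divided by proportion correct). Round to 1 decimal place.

520.6 ms

Correct trials (n=7): 479, 422, 429, 280, 341, 281, 319
Mean correct RT = 2551/7 = 364.4286 ms
Proportion correct = 7/10
IES = 364.4286 / (7/10) = 520.612 ms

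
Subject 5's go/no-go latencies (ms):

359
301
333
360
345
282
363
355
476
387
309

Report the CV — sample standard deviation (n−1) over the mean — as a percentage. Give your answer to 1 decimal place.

n = 11, Σ = 3870, M = 351.8182
Σ(x−M)² = 26603.636; s = √(26603.636/10) = 51.5787
CV = 51.5787 / 351.8182 = 0.14661 = 14.661%

14.7%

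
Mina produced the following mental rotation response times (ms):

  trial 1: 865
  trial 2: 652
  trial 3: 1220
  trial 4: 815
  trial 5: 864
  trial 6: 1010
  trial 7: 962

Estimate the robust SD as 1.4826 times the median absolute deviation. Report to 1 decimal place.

Sorted: 652, 815, 864, 865, 962, 1010, 1220 → median = 865
|x − 865| sorted: 0, 1, 50, 97, 145, 213, 355 → MAD = 97
Robust SD ≈ 1.4826 × 97 = 143.812

143.8 ms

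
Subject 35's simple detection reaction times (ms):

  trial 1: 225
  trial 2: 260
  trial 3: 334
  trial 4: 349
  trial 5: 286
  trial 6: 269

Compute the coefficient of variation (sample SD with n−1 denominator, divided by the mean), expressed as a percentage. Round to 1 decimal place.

n = 6, Σ = 1723, M = 287.1667
Σ(x−M)² = 10950.833; s = √(10950.833/5) = 46.7992
CV = 46.7992 / 287.1667 = 0.16297 = 16.297%

16.3%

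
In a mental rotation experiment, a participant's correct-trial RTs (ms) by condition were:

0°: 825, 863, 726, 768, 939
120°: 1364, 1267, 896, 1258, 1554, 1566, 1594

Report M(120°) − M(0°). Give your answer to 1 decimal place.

M(0°) = 4121/5 = 824.200
M(120°) = 9499/7 = 1357.000
Difference = 1357.000 − 824.200 = 532.800 ms

532.8 ms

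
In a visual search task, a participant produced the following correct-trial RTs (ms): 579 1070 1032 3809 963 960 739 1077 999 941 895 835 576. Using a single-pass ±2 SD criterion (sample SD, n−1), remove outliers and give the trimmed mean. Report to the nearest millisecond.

n = 13, ΣRT = 14475, M = 1113.462
Σ(x−M)² = 8204817.23; s = √(8204817.23/12) = 826.883
Cutoffs: 1113.462 ± 2·826.883 → [-540.3, 2767.2]
Outside: 3809 → excluded.
Retained (n=12): Σ = 10666, mean = 10666/12 = 888.833

889 ms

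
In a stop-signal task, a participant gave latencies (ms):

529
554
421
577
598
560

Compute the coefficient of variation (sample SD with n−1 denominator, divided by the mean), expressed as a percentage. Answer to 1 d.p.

n = 6, Σ = 3239, M = 539.8333
Σ(x−M)² = 19610.833; s = √(19610.833/5) = 62.6272
CV = 62.6272 / 539.8333 = 0.11601 = 11.601%

11.6%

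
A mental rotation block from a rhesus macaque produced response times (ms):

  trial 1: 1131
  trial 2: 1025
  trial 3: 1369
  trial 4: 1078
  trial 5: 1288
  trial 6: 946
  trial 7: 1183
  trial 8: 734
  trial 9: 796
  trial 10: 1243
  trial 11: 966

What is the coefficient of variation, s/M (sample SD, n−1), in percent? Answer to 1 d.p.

18.7%

n = 11, Σ = 11759, M = 1069.0000
Σ(x−M)² = 399586.000; s = √(399586.000/10) = 199.8965
CV = 199.8965 / 1069.0000 = 0.18699 = 18.699%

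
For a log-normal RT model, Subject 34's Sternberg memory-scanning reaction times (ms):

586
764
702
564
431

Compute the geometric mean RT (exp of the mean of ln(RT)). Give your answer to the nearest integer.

ln(RT): 6.3733, 6.6386, 6.5539, 6.3351, 6.0661
Mean ln(RT) = 31.9670/5 = 6.39340
Geometric mean = exp(6.39340) = 597.88 ms

598 ms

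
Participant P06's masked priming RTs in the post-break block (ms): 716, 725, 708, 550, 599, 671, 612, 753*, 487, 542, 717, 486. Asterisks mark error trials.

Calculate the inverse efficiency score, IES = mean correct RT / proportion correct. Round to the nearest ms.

Correct trials (n=11): 716, 725, 708, 550, 599, 671, 612, 487, 542, 717, 486
Mean correct RT = 6813/11 = 619.3636 ms
Proportion correct = 11/12
IES = 619.3636 / (11/12) = 675.669 ms

676 ms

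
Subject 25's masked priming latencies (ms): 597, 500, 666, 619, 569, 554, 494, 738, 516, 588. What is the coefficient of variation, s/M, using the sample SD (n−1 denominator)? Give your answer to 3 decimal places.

n = 10, Σ = 5841, M = 584.1000
Σ(x−M)² = 52754.900; s = √(52754.900/9) = 76.5614
CV = 76.5614 / 584.1000 = 0.13108

0.131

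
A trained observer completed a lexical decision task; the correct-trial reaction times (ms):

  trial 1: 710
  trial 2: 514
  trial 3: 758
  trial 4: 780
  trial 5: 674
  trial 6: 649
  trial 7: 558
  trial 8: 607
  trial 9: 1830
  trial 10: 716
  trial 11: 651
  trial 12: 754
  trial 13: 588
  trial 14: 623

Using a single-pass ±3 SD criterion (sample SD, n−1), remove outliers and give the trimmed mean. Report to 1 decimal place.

660.2 ms

n = 14, ΣRT = 10412, M = 743.714
Σ(x−M)² = 1350742.86; s = √(1350742.86/13) = 322.340
Cutoffs: 743.714 ± 3·322.340 → [-223.3, 1710.7]
Outside: 1830 → excluded.
Retained (n=13): Σ = 8582, mean = 8582/13 = 660.154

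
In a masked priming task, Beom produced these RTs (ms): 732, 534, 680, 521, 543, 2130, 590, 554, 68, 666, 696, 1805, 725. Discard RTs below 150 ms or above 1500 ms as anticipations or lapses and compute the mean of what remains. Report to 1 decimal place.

Excluded: 68, 1805, 2130
Retained (n=10): Σ = 6241
Mean = 6241/10 = 624.1000

624.1 ms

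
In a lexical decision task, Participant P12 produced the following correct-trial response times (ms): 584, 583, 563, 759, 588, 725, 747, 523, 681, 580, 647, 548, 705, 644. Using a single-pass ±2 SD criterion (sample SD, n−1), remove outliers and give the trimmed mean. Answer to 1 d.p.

634.1 ms

n = 14, ΣRT = 8877, M = 634.071
Σ(x−M)² = 79084.93; s = √(79084.93/13) = 77.997
Cutoffs: 634.071 ± 2·77.997 → [478.1, 790.1]
No RTs fall outside the cutoffs; all 14 retained. Mean = 8877/14 = 634.071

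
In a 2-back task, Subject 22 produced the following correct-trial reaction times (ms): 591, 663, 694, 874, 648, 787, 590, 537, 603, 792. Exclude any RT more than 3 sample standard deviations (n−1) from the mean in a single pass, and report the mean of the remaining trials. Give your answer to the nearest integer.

n = 10, ΣRT = 6779, M = 677.900
Σ(x−M)² = 105492.90; s = √(105492.90/9) = 108.266
Cutoffs: 677.900 ± 3·108.266 → [353.1, 1002.7]
No RTs fall outside the cutoffs; all 10 retained. Mean = 6779/10 = 677.900

678 ms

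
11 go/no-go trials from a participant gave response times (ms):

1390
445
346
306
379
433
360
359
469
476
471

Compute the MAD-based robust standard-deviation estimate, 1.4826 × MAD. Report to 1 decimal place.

80.1 ms

Sorted: 306, 346, 359, 360, 379, 433, 445, 469, 471, 476, 1390 → median = 433
|x − 433| sorted: 0, 12, 36, 38, 43, 54, 73, 74, 87, 127, 957 → MAD = 54
Robust SD ≈ 1.4826 × 54 = 80.060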